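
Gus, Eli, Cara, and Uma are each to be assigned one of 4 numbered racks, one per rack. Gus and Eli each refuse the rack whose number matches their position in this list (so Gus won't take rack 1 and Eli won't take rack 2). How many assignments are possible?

14

Let Aᵢ (for i ∈ {1, 2}) be the placements that put person i in their forbidden rack. Any j of these fix j positions, leaving (4−j)! ways to fill the rest, and there are C(2,j) ways to pick which j.
By inclusion–exclusion, the number of valid placements is Σ_{j=0}^{2} (−1)^j C(2,j)·(4−j)!.
Computing: 24 − 12 + 2 = 14.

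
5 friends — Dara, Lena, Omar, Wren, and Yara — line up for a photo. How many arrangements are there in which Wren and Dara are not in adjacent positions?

72

There are 5! = 120 arrangements in all. If Wren and Dara are adjacent, merging them into one block gives 2·(4)! = 48 arrangements.
So 120 − 48 = 72 arrangements keep them apart.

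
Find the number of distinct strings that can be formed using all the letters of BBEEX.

30

BBEEX has 5 letters with B appearing twice and E appearing twice.
Dividing 5! = 120 by 2!·2! = 4 for the repeated letters gives 30.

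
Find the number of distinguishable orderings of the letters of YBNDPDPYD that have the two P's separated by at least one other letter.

11760

Total arrangements of YBNDPDPYD: 9!/(3!·2!·2!) = 15120.
Arrangements with the P's together: treat PP as one letter, giving (8)!/(3!·2!) = 3360.
Hence 15120 − 3360 = 11760.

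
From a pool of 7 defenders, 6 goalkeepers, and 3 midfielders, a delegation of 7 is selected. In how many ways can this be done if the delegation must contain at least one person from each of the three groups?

9569

With no constraint there are C(16,7) = 11440 possible selections.
Subtract selections that omit an entire group: no defenders → C(9,7) = 36; no goalkeepers → C(10,7) = 120; no midfielders → C(13,7) = 1716.
Add back selections omitting two groups (i.e. drawn from a single group): C(7,7) + C(6,7) + C(3,7) = 1.
By inclusion–exclusion: 11440 − 1872 + 1 = 9569.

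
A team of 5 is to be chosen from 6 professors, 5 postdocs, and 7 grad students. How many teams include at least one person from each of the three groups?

Total 5-person selections from all 18: C(18,5) = 8568.
Subtract selections that omit an entire group: no professors → C(12,5) = 792; no postdocs → C(13,5) = 1287; no grad students → C(11,5) = 462.
Add back selections omitting two groups (i.e. drawn from a single group): C(6,5) + C(5,5) + C(7,5) = 28.
By inclusion–exclusion: 8568 − 2541 + 28 = 6055.

6055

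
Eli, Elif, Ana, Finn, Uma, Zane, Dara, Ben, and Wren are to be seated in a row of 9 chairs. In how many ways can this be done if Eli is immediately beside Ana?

Treat {Eli, Ana} as a single unit. There are 8 units to order, and the pair itself can be ordered 2 ways.
So the count is 2·(8)! = 80640.

80640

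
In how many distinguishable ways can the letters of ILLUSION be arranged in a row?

The 8 letters of ILLUSION have repeats: I appearing twice and L appearing twice.
The number of distinct arrangements is 8!/(2!·2!) = 40320/4 = 10080.

10080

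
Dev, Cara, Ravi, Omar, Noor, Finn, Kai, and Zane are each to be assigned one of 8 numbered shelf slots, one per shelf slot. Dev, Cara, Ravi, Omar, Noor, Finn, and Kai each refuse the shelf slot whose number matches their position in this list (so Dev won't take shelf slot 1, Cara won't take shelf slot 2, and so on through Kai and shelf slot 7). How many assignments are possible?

16687

Let Aᵢ (for 1 ≤ i ≤ 7) be the placements that put person i in their forbidden shelf slot. Any j of these fix j positions, leaving (8−j)! ways to fill the rest, and there are C(7,j) ways to pick which j.
By inclusion–exclusion, the number of valid placements is Σ_{j=0}^{7} (−1)^j C(7,j)·(8−j)!.
Computing: 40320 − 35280 + 15120 − 4200 + 840 − 126 + 14 − 1 = 16687.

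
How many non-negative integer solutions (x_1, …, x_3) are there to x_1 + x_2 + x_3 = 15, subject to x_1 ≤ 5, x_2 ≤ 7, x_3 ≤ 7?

15

Without the upper bounds there are C(17,2) = 136 ways to split 15 among 3 variables.
Subtract solutions that violate a single cap (substitute x_i' = x_i − (cap_i+1)): x_1 ≥ 6 gives C(11,2) = 55; x_2 ≥ 8 gives C(9,2) = 36; x_3 ≥ 8 gives C(9,2) = 36. Together 127.
Add back pairs where two caps are both exceeded: 3 + 3 + 0 = 6.
By inclusion–exclusion the count is 136 − 127 + 6 = 15.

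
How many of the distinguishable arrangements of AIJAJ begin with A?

12

Fix A in the first position and arrange the remaining 4 letters.
Those 4 letters have J appearing twice, giving (4)!/(2!) = 12.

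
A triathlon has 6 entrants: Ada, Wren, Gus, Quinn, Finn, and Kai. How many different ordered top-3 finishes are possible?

120

There are 6 choices for 1st place, 5 for 2nd, and 4 for 3rd.
That gives 6 × 5 × 4 = 120.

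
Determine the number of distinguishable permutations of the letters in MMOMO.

10

MMOMO has 5 letters with M appearing 3 times and O appearing twice.
So there are 5! / (3!·2!) = 10 distinguishable arrangements.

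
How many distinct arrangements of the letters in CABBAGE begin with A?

360

With the first slot taken by A, it remains to arrange the other 6 letters (CBBAGE).
Those 6 letters have B appearing twice, giving (6)!/(2!) = 360.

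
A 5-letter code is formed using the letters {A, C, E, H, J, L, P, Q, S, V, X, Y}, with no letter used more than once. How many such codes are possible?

Choose and order 5 of the 12 symbols: the first letter has 12 options, the next 11, and so on down to 8.
That product is 12 × 11 × 10 × 9 × 8 = 95040.

95040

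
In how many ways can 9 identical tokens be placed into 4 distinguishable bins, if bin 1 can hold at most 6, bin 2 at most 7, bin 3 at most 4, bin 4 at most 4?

Without the upper bounds there are C(12,3) = 220 ways to split 9 among 4 bins.
Subtract solutions that violate a single cap (substitute x_i' = x_i − (cap_i+1)): x_1 ≥ 7 gives C(5,3) = 10; x_2 ≥ 8 gives C(4,3) = 4; x_3 ≥ 5 gives C(7,3) = 35; x_4 ≥ 5 gives C(7,3) = 35. Together 84.
No two caps can be exceeded simultaneously, so the pair terms are all 0.
By inclusion–exclusion the count is 220 − 84 + 0 = 136.

136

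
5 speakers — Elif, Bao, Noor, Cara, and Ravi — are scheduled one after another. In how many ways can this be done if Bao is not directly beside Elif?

72

Of the 5! = 120 arrangements, those with Bao and Elif adjacent number 2 × 4! = 48 (treat the pair as a block with 2 internal orders).
So 120 − 48 = 72 arrangements keep them apart.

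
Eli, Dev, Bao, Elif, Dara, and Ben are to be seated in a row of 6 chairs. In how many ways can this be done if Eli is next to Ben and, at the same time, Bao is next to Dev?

96

Treat {Eli,Ben} as one block (2 orders) and {Bao,Dev} as another (2 orders).
That leaves 4 units to arrange: 2 × 2 × 4! = 4 × 24 = 96.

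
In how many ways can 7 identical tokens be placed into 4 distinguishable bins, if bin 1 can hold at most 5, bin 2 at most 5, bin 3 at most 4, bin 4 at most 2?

Without the upper bounds there are C(10,3) = 120 ways to split 7 among 4 bins.
Subtract solutions that violate a single cap (substitute x_i' = x_i − (cap_i+1)): x_1 ≥ 6 gives C(4,3) = 4; x_2 ≥ 6 gives C(4,3) = 4; x_3 ≥ 5 gives C(5,3) = 10; x_4 ≥ 3 gives C(7,3) = 35. Together 53.
No two caps can be exceeded simultaneously, so the pair terms are all 0.
By inclusion–exclusion the count is 120 − 53 + 0 = 67.

67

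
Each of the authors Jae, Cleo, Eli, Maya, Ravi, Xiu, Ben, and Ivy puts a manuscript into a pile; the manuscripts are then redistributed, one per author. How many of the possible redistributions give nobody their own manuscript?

This is the derangement count D_8: permutations of 8 items with no fixed point.
By inclusion–exclusion this is Σ_{j=0}^{8} (−1)^j C(8,j)·(8−j)!.
Computing: 40320 − 40320 + 20160 − 6720 + 1680 − 336 + 56 − 8 + 1 = 14833.

14833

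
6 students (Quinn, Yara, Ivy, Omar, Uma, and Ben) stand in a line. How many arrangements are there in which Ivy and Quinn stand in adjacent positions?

Treat {Ivy, Quinn} as a single unit. There are 5 units to order, and the pair itself can be ordered 2 ways.
That gives 2 × 5! = 2 × 120 = 240.

240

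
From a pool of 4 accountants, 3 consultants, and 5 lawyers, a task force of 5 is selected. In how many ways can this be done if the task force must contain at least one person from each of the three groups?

With no constraint there are C(12,5) = 792 possible selections.
Selections missing a whole group: no accountants → C(8,5) = 56; no consultants → C(9,5) = 126; no lawyers → C(7,5) = 21.
Add back selections omitting two groups (i.e. drawn from a single group): C(4,5) + C(3,5) + C(5,5) = 1.
By inclusion–exclusion: 792 − 203 + 1 = 590.

590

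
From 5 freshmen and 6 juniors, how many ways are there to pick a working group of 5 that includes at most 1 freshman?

Split by how many freshmen are chosen (0 through 1).
Sum: C(5,0)·C(6,5) + C(5,1)·C(6,4) = 6 + 75 = 81.

81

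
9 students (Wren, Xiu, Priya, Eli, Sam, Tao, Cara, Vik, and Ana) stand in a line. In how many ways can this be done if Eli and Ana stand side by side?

80640

Place the 7 others and the Eli-Ana pair as 8 objects in a line; the pair has 2 internal arrangements.
That gives 2 × 8! = 2 × 40320 = 80640.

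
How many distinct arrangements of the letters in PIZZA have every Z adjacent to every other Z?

Treat the 2 copies of Z as a single block. The multiset to arrange is then {ZZ, A, I, P}, 4 items in all.
All 4 items are distinct, so there are (4)! = 24 arrangements.

24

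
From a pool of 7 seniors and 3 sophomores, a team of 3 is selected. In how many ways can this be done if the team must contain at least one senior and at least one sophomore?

With no constraint there are C(10,3) = 120 possible selections.
Selections missing a whole group: no seniors → C(3,3) = 1; no sophomores → C(7,3) = 35.
Both groups omitted at once is impossible, so 120 − 36 = 84.

84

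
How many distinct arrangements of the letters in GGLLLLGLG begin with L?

With the first slot taken by L, it remains to arrange the other 8 letters (GGLLLGLG).
Those 8 letters have G appearing 4 times and L appearing 4 times, giving (8)!/(4!·4!) = 70.

70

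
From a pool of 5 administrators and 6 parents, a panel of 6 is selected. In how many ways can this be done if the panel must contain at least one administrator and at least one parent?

Total 6-person selections from all 11: C(11,6) = 462.
Selections missing a whole group: no administrators → C(6,6) = 1; no parents → C(5,6) = 0.
Both groups omitted at once is impossible, so 462 − 1 = 461.

461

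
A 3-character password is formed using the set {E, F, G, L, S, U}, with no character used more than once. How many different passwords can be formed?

120

Choose and order 3 of the 6 symbols: the first character has 6 options, the next 5, then 4.
6 × 5 × 4 = 120.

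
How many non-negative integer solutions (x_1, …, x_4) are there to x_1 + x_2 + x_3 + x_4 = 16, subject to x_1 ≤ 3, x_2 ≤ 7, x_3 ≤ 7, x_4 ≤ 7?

Ignoring the caps, the number of non-negative solutions to x_1+…+x_4 = 16 is C(19,3) = 969.
Subtract solutions that violate a single cap (substitute x_i' = x_i − (cap_i+1)): x_1 ≥ 4 gives C(15,3) = 455; x_2 ≥ 8 gives C(11,3) = 165; x_3 ≥ 8 gives C(11,3) = 165; x_4 ≥ 8 gives C(11,3) = 165. Together 950.
Add back pairs where two caps are both exceeded: 35 + 35 + 35 + 1 + 1 + 1 = 108.
By inclusion–exclusion the count is 969 − 950 + 108 = 127.

127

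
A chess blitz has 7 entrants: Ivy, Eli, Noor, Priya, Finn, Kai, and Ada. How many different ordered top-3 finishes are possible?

This is an ordered selection of 3 from 7: P(7,3).
That gives 7 × 6 × 5 = 210.

210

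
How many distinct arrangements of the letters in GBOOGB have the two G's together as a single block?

Treat the 2 copies of G as a single block. The multiset to arrange is then {GG, B, B, O, O}, 5 items in all.
That gives (5)!/(2!·2!) = 30 arrangements.

30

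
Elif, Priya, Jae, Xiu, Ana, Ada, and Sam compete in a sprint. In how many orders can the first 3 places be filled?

This is an ordered selection of 3 from 7: P(7,3).
That gives 7 × 6 × 5 = 210.

210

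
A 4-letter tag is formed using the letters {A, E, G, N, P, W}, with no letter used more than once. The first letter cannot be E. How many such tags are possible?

300

The first letter has 6−1 = 5 choices (anything except E).
The remaining 3 letters are filled from the other 5 symbols without repetition: 5 × 4 × 3 = 60.
Total: 5 × 60 = 300.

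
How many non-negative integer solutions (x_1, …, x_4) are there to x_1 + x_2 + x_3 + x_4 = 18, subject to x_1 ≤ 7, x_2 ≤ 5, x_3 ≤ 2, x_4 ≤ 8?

By stars and bars, unrestricted non-negative solutions to x_1+…+x_4 = 18 number C(18+3,3) = 1330.
Subtract solutions that violate a single cap (substitute x_i' = x_i − (cap_i+1)): x_1 ≥ 8 gives C(13,3) = 286; x_2 ≥ 6 gives C(15,3) = 455; x_3 ≥ 3 gives C(18,3) = 816; x_4 ≥ 9 gives C(12,3) = 220. Together 1777.
Add back pairs where two caps are both exceeded: 35 + 120 + 4 + 220 + 20 + 84 = 483.
Subtract triples: 4 + 0 + 0 + 1 = 5.
By inclusion–exclusion the count is 1330 − 1777 + 483 − 5 = 31.

31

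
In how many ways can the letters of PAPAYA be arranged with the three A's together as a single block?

Treat the 3 copies of A as a single block. The multiset to arrange is then {AAA, P, P, Y}, 4 items in all.
That gives (4)!/(2!) = 12 arrangements.

12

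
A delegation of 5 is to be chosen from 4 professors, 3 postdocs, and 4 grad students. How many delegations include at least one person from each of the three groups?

Total 5-person selections from all 11: C(11,5) = 462.
Subtract selections that omit an entire group: no professors → C(7,5) = 21; no postdocs → C(8,5) = 56; no grad students → C(7,5) = 21.
Add back selections omitting two groups (i.e. drawn from a single group): C(4,5) + C(3,5) + C(4,5) = 0.
By inclusion–exclusion: 462 − 98 + 0 = 364.

364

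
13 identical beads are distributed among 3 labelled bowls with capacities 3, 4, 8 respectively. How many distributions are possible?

6

By stars and bars, unrestricted non-negative solutions to x_1+…+x_3 = 13 number C(13+2,2) = 105.
Subtract solutions that violate a single cap (substitute x_i' = x_i − (cap_i+1)): x_1 ≥ 4 gives C(11,2) = 55; x_2 ≥ 5 gives C(10,2) = 45; x_3 ≥ 9 gives C(6,2) = 15. Together 115.
Add back pairs where two caps are both exceeded: 15 + 1 + 0 = 16.
By inclusion–exclusion the count is 105 − 115 + 16 = 6.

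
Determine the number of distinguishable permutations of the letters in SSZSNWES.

1680

SSZSNWES has 8 letters with S appearing 4 times.
Dividing 8! = 40320 by 4! = 24 for the repeated letters gives 1680.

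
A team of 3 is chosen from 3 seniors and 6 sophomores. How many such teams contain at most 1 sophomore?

Split by how many sophomores are chosen (0 through 1).
Sum: C(6,0)·C(3,3) + C(6,1)·C(3,2) = 1 + 18 = 19.

19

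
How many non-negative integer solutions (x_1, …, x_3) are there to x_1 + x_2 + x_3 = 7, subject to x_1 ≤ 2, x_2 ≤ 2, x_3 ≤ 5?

Ignoring the caps, the number of non-negative solutions to x_1+…+x_3 = 7 is C(9,2) = 36.
Subtract solutions that violate a single cap (substitute x_i' = x_i − (cap_i+1)): x_1 ≥ 3 gives C(6,2) = 15; x_2 ≥ 3 gives C(6,2) = 15; x_3 ≥ 6 gives C(3,2) = 3. Together 33.
Add back pairs where two caps are both exceeded: 3 + 0 + 0 = 3.
By inclusion–exclusion the count is 36 − 33 + 3 = 6.

6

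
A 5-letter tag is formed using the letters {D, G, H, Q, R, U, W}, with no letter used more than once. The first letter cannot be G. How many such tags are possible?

The first letter has 7−1 = 6 choices (anything except G).
The remaining 4 letters are filled from the other 6 symbols without repetition: 6 × 5 × 4 × 3 = 360.
Total: 6 × 360 = 2160.

2160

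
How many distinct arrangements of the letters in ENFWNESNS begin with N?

5040

Fix N in the first position and arrange the remaining 8 letters.
Those 8 letters have E appearing twice, N appearing twice, and S appearing twice, giving (8)!/(2!·2!·2!) = 5040.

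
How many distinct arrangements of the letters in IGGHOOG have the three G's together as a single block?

Treat the 3 copies of G as a single block. The multiset to arrange is then {GGG, H, I, O, O}, 5 items in all.
That gives (5)!/(2!) = 60 arrangements.

60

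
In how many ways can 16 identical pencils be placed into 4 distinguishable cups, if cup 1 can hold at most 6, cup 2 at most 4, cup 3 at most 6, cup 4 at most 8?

137

By stars and bars, unrestricted non-negative solutions to x_1+…+x_4 = 16 number C(16+3,3) = 969.
Subtract solutions that violate a single cap (substitute x_i' = x_i − (cap_i+1)): x_1 ≥ 7 gives C(12,3) = 220; x_2 ≥ 5 gives C(14,3) = 364; x_3 ≥ 7 gives C(12,3) = 220; x_4 ≥ 9 gives C(10,3) = 120. Together 924.
Add back pairs where two caps are both exceeded: 35 + 10 + 1 + 35 + 10 + 1 = 92.
By inclusion–exclusion the count is 969 − 924 + 92 = 137.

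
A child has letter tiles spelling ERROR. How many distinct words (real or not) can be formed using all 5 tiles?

20

The 5 letters of ERROR have repeats: R appearing 3 times.
So there are 5! / (3!) = 20 distinguishable arrangements.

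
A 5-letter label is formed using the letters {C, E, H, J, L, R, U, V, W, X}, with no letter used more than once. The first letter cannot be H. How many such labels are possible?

The first letter has 10−1 = 9 choices (anything except H).
The remaining 4 letters are filled from the other 9 symbols without repetition: 9 × 8 × 7 × 6 = 3024.
Total: 9 × 3024 = 27216.

27216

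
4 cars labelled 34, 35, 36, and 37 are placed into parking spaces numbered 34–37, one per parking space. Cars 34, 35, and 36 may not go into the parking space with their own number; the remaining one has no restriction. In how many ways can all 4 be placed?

Let Aᵢ (for i ∈ {34, 35, 36}) be the placements that put car i in its forbidden parking space. Any j of these fix j positions, leaving (4−j)! ways to fill the rest, and there are C(3,j) ways to pick which j.
By inclusion–exclusion, the number of valid placements is Σ_{j=0}^{3} (−1)^j C(3,j)·(4−j)!.
Computing: 24 − 18 + 6 − 1 = 11.

11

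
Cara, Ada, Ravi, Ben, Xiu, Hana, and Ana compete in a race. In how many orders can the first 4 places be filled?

840

There are 7 choices for 1st place, 6 for 2nd, and so on down to 4 for position 4.
That gives 7 × 6 × 5 × 4 = 840.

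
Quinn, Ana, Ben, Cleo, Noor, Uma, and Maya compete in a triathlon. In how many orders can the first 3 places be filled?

There are 7 choices for 1st place, 6 for 2nd, and 5 for 3rd.
That gives 7 × 6 × 5 = 210.

210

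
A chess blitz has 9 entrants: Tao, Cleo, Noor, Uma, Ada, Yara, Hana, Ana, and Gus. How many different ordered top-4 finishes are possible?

There are 9 choices for 1st place, 8 for 2nd, and so on down to 6 for position 4.
That gives 9 × 8 × 7 × 6 = 3024.

3024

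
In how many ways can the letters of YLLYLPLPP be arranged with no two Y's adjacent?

Total arrangements of YLLYLPLPP: 9!/(4!·3!·2!) = 1260.
If the two Y's are adjacent, glue them into one block, leaving 8 items to arrange: (8)!/(4!·3!) = 280 ways.
Subtracting, 1260 − 280 = 980 arrangements keep the Y's apart.

980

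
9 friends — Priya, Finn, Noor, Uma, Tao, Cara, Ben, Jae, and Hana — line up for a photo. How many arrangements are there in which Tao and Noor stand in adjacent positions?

Glue Tao and Noor into one block (2 internal orders), leaving 8 units to arrange in a row.
That gives 2 × 8! = 2 × 40320 = 80640.

80640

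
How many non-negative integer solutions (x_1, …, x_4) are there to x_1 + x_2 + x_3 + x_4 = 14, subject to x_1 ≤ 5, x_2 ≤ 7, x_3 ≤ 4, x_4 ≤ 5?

102

Ignoring the caps, the number of non-negative solutions to x_1+…+x_4 = 14 is C(17,3) = 680.
Subtract solutions that violate a single cap (substitute x_i' = x_i − (cap_i+1)): x_1 ≥ 6 gives C(11,3) = 165; x_2 ≥ 8 gives C(9,3) = 84; x_3 ≥ 5 gives C(12,3) = 220; x_4 ≥ 6 gives C(11,3) = 165. Together 634.
Add back pairs where two caps are both exceeded: 1 + 20 + 10 + 4 + 1 + 20 = 56.
By inclusion–exclusion the count is 680 − 634 + 56 = 102.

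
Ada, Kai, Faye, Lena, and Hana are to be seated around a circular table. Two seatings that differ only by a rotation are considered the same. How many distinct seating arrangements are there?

Fix one person's seat to break rotational symmetry; the remaining 4 people can be arranged in (4)! = 24 ways.

24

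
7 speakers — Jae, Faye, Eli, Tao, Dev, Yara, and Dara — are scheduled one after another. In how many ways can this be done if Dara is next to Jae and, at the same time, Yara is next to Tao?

Treat {Dara,Jae} as one block (2 orders) and {Yara,Tao} as another (2 orders).
That leaves 5 units to arrange: 2 × 2 × 5! = 4 × 120 = 480.

480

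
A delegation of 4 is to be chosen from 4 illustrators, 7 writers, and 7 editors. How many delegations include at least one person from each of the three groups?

1470

Total 4-person selections from all 18: C(18,4) = 3060.
Selections missing a whole group: no illustrators → C(14,4) = 1001; no writers → C(11,4) = 330; no editors → C(11,4) = 330.
Add back selections omitting two groups (i.e. drawn from a single group): C(4,4) + C(7,4) + C(7,4) = 71.
By inclusion–exclusion: 3060 − 1661 + 71 = 1470.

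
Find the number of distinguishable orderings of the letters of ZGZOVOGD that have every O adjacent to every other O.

Treat the 2 copies of O as a single block. The multiset to arrange is then {OO, D, G, G, V, Z, Z}, 7 items in all.
That gives (7)!/(2!·2!) = 1260 arrangements.

1260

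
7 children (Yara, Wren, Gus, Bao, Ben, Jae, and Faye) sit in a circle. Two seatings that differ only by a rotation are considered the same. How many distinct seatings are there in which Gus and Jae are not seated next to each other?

480

All circular seatings of 7 people number (6)! = 720.
Seatings with Gus beside Jae: treat them as a block with 2 internal orders, giving 2 × (5)! = 240.
Subtracting, 720 − 240 = 480.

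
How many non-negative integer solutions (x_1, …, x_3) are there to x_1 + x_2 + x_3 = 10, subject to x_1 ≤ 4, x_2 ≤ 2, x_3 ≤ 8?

12

By stars and bars, unrestricted non-negative solutions to x_1+…+x_3 = 10 number C(10+2,2) = 66.
Subtract solutions that violate a single cap (substitute x_i' = x_i − (cap_i+1)): x_1 ≥ 5 gives C(7,2) = 21; x_2 ≥ 3 gives C(9,2) = 36; x_3 ≥ 9 gives C(3,2) = 3. Together 60.
Add back pairs where two caps are both exceeded: 6 + 0 + 0 = 6.
By inclusion–exclusion the count is 66 − 60 + 6 = 12.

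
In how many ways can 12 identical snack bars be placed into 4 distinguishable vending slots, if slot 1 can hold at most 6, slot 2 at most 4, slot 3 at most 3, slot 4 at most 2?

By stars and bars, unrestricted non-negative solutions to x_1+…+x_4 = 12 number C(12+3,3) = 455.
Subtract solutions that violate a single cap (substitute x_i' = x_i − (cap_i+1)): x_1 ≥ 7 gives C(8,3) = 56; x_2 ≥ 5 gives C(10,3) = 120; x_3 ≥ 4 gives C(11,3) = 165; x_4 ≥ 3 gives C(12,3) = 220. Together 561.
Add back pairs where two caps are both exceeded: 1 + 4 + 10 + 20 + 35 + 56 = 126.
Subtract triples: 0 + 0 + 0 + 1 = 1.
By inclusion–exclusion the count is 455 − 561 + 126 − 1 = 19.

19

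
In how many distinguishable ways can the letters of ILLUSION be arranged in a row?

The 8 letters of ILLUSION have repeats: I appearing twice and L appearing twice.
The number of distinct arrangements is 8!/(2!·2!) = 40320/4 = 10080.

10080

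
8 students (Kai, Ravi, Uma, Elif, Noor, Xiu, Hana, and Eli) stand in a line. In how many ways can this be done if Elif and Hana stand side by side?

Place the 6 others and the Elif-Hana pair as 7 objects in a line; the pair has 2 internal arrangements.
That gives 2 × 7! = 2 × 5040 = 10080.

10080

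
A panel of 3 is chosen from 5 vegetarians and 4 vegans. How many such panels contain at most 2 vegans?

Split by how many vegans are chosen (0 through 2).
Sum: C(4,0)·C(5,3) + C(4,1)·C(5,2) + C(4,2)·C(5,1) = 10 + 40 + 30 = 80.

80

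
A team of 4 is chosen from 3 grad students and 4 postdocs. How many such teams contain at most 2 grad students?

31

Split by how many grad students are chosen (0 through 2).
Sum: C(3,0)·C(4,4) + C(3,1)·C(4,3) + C(3,2)·C(4,2) = 1 + 12 + 18 = 31.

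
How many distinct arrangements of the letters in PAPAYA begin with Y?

Fix Y in the first position and arrange the remaining 5 letters.
Those 5 letters have A appearing 3 times and P appearing twice, giving (5)!/(3!·2!) = 10.

10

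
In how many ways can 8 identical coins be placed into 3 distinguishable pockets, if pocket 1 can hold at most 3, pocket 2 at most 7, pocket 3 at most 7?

28

Without the upper bounds there are C(10,2) = 45 ways to split 8 among 3 pockets.
Subtract solutions that violate a single cap (substitute x_i' = x_i − (cap_i+1)): x_1 ≥ 4 gives C(6,2) = 15; x_2 ≥ 8 gives C(2,2) = 1; x_3 ≥ 8 gives C(2,2) = 1. Together 17.
No two caps can be exceeded simultaneously, so the pair terms are all 0.
By inclusion–exclusion the count is 45 − 17 + 0 = 28.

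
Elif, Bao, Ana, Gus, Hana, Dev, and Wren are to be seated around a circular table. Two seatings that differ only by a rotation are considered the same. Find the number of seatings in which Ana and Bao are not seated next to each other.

All circular seatings of 7 people number (6)! = 720.
Those with Ana next to Bao: fuse the pair into one unit and seat 6 units around a circle — 2·(5)! = 240.
Subtracting, 720 − 240 = 480.

480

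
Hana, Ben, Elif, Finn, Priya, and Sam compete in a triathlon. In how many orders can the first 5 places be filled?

There are 6 choices for 1st place, 5 for 2nd, and so on down to 2 for position 5.
That gives 6 × 5 × 4 × 3 × 2 = 720.

720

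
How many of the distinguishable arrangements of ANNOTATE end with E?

Fix E in the last position and arrange the remaining 7 letters.
Those 7 letters have A appearing twice, N appearing twice, and T appearing twice, giving (7)!/(2!·2!·2!) = 630.

630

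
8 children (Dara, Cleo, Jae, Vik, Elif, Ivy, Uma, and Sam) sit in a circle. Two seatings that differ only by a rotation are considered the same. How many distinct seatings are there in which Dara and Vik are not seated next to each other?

3600

Without the restriction there are (7)! = 5040 seatings.
Seatings with Dara beside Vik: treat them as a block with 2 internal orders, giving 2 × (6)! = 1440.
Subtracting, 5040 − 1440 = 3600.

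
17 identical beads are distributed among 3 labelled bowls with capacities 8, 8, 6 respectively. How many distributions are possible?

21

By stars and bars, unrestricted non-negative solutions to x_1+…+x_3 = 17 number C(17+2,2) = 171.
Subtract solutions that violate a single cap (substitute x_i' = x_i − (cap_i+1)): x_1 ≥ 9 gives C(10,2) = 45; x_2 ≥ 9 gives C(10,2) = 45; x_3 ≥ 7 gives C(12,2) = 66. Together 156.
Add back pairs where two caps are both exceeded: 0 + 3 + 3 = 6.
By inclusion–exclusion the count is 171 − 156 + 6 = 21.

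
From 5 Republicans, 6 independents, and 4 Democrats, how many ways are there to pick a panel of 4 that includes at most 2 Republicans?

1260

Split by how many Republicans are chosen (0 through 2).
Sum: C(5,0)·C(10,4) + C(5,1)·C(10,3) + C(5,2)·C(10,2) = 210 + 600 + 450 = 1260.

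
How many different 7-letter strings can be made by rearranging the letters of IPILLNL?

420

The 7 letters of IPILLNL have repeats: I appearing twice and L appearing 3 times.
The number of distinct arrangements is 7!/(3!·2!) = 5040/12 = 420.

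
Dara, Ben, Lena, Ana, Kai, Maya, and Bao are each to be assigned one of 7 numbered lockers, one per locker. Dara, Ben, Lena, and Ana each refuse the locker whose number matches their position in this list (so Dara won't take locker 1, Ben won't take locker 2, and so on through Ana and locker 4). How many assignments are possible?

Let Aᵢ (for 1 ≤ i ≤ 4) be the placements that put person i in their forbidden locker. Any j of these fix j positions, leaving (7−j)! ways to fill the rest, and there are C(4,j) ways to pick which j.
By inclusion–exclusion, the number of valid placements is Σ_{j=0}^{4} (−1)^j C(4,j)·(7−j)!.
Computing: 5040 − 2880 + 720 − 96 + 6 = 2790.

2790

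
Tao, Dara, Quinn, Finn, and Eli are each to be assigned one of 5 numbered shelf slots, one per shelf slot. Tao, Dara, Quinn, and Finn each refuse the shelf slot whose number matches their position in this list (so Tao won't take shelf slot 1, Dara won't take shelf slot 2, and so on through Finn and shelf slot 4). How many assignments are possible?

53

Let Aᵢ (for 1 ≤ i ≤ 4) be the placements that put person i in their forbidden shelf slot. Any j of these fix j positions, leaving (5−j)! ways to fill the rest, and there are C(4,j) ways to pick which j.
By inclusion–exclusion, the number of valid placements is Σ_{j=0}^{4} (−1)^j C(4,j)·(5−j)!.
Computing: 120 − 96 + 36 − 8 + 1 = 53.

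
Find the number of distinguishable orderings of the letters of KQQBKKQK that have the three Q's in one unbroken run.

30

Treat the 3 copies of Q as a single block. The multiset to arrange is then {QQQ, B, K, K, K, K}, 6 items in all.
That gives (6)!/(4!) = 30 arrangements.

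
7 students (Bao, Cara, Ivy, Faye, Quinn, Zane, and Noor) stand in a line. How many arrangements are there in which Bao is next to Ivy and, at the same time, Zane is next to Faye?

480

Treat {Bao,Ivy} as one block (2 orders) and {Zane,Faye} as another (2 orders).
That leaves 5 units to arrange: 2 × 2 × 5! = 4 × 120 = 480.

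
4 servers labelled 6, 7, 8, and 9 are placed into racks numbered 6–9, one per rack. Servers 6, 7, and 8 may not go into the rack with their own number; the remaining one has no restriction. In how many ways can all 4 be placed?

11

Let Aᵢ (for i ∈ {6, 7, 8}) be the placements that put server i in its forbidden rack. Any j of these fix j positions, leaving (4−j)! ways to fill the rest, and there are C(3,j) ways to pick which j.
By inclusion–exclusion, the number of valid placements is Σ_{j=0}^{3} (−1)^j C(3,j)·(4−j)!.
Computing: 24 − 18 + 6 − 1 = 11.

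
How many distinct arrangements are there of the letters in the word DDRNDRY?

Letter multiplicities in DDRNDRY: D×3, N×1, R×2, Y×1.
The number of distinct arrangements is 7!/(3!·2!) = 5040/12 = 420.

420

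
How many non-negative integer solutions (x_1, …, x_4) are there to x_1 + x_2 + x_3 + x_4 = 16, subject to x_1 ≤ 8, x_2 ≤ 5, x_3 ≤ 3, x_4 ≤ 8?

120

Ignoring the caps, the number of non-negative solutions to x_1+…+x_4 = 16 is C(19,3) = 969.
Subtract solutions that violate a single cap (substitute x_i' = x_i − (cap_i+1)): x_1 ≥ 9 gives C(10,3) = 120; x_2 ≥ 6 gives C(13,3) = 286; x_3 ≥ 4 gives C(15,3) = 455; x_4 ≥ 9 gives C(10,3) = 120. Together 981.
Add back pairs where two caps are both exceeded: 4 + 20 + 0 + 84 + 4 + 20 = 132.
By inclusion–exclusion the count is 969 − 981 + 132 = 120.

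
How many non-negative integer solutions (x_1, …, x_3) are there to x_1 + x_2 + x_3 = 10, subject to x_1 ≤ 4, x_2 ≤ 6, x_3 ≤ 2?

Ignoring the caps, the number of non-negative solutions to x_1+…+x_3 = 10 is C(12,2) = 66.
Subtract solutions that violate a single cap (substitute x_i' = x_i − (cap_i+1)): x_1 ≥ 5 gives C(7,2) = 21; x_2 ≥ 7 gives C(5,2) = 10; x_3 ≥ 3 gives C(9,2) = 36. Together 67.
Add back pairs where two caps are both exceeded: 0 + 6 + 1 = 7.
By inclusion–exclusion the count is 66 − 67 + 7 = 6.

6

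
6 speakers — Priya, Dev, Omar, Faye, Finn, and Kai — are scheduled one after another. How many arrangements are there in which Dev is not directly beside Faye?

There are 6! = 720 arrangements in all. If Dev and Faye are adjacent, merging them into one block gives 2·(5)! = 240 arrangements.
Complementary counting: 720 − 240 = 480.

480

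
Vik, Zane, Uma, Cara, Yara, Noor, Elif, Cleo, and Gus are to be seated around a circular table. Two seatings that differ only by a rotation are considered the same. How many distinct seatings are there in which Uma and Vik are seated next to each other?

10080

Treat {Uma, Vik} as one unit (2 internal orders) and seat the resulting 8 units around the table: (7)! circular arrangements.
So 2 × (7)! = 2 × 5040 = 10080.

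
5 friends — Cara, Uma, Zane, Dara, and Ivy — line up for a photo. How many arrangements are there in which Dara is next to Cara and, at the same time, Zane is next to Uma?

Treat {Dara,Cara} as one block (2 orders) and {Zane,Uma} as another (2 orders).
That leaves 3 units to arrange: 2 × 2 × 3! = 4 × 6 = 24.

24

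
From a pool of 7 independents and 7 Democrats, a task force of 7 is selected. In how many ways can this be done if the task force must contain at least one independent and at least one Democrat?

3430

Unrestricted: C(14,7) = 3432 ways to pick any 7 of the 14.
Selections missing a whole group: no independents → C(7,7) = 1; no Democrats → C(7,7) = 1.
Both groups omitted at once is impossible, so 3432 − 2 = 3430.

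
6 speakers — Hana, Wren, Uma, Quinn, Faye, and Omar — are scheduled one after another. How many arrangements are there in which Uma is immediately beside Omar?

Place the 4 others and the Uma-Omar pair as 5 objects in a line; the pair has 2 internal arrangements.
So the count is 2·(5)! = 240.

240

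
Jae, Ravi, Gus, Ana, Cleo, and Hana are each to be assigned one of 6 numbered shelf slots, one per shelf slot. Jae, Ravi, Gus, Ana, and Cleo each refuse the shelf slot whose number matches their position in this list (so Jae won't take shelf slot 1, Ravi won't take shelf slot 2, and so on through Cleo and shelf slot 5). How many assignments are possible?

309

Let Aᵢ (for 1 ≤ i ≤ 5) be the placements that put person i in their forbidden shelf slot. Any j of these fix j positions, leaving (6−j)! ways to fill the rest, and there are C(5,j) ways to pick which j.
By inclusion–exclusion, the number of valid placements is Σ_{j=0}^{5} (−1)^j C(5,j)·(6−j)!.
Computing: 720 − 600 + 240 − 60 + 10 − 1 = 309.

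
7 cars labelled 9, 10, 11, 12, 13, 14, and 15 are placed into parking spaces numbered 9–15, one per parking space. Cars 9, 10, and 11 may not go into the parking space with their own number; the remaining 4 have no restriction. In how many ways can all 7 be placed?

Let Aᵢ (for i ∈ {9, 10, 11}) be the placements that put car i in its forbidden parking space. Any j of these fix j positions, leaving (7−j)! ways to fill the rest, and there are C(3,j) ways to pick which j.
By inclusion–exclusion, the number of valid placements is Σ_{j=0}^{3} (−1)^j C(3,j)·(7−j)!.
Computing: 5040 − 2160 + 360 − 24 = 3216.

3216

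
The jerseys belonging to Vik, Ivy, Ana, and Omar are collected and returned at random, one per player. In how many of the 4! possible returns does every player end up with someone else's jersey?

Let Aᵢ be the assignments in which player i gets their old jersey. We want the size of the complement of A₁∪…∪A_4.
By inclusion–exclusion this is Σ_{j=0}^{4} (−1)^j C(4,j)·(4−j)!.
Computing: 24 − 24 + 12 − 4 + 1 = 9.

9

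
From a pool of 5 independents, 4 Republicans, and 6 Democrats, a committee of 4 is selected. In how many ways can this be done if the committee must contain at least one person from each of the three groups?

720

With no constraint there are C(15,4) = 1365 possible selections.
Subtract selections that omit an entire group: no independents → C(10,4) = 210; no Republicans → C(11,4) = 330; no Democrats → C(9,4) = 126.
Add back selections omitting two groups (i.e. drawn from a single group): C(5,4) + C(4,4) + C(6,4) = 21.
By inclusion–exclusion: 1365 − 666 + 21 = 720.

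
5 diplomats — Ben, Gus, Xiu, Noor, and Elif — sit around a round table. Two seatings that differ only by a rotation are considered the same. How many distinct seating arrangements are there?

Fix one person's seat to break rotational symmetry; the remaining 4 people can be arranged in (4)! = 24 ways.

24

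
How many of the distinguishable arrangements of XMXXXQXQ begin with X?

Fix X in the first position and arrange the remaining 7 letters.
Those 7 letters have Q appearing twice and X appearing 4 times, giving (7)!/(4!·2!) = 105.

105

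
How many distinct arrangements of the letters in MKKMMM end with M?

Fix M in the last position and arrange the remaining 5 letters.
Those 5 letters have K appearing twice and M appearing 3 times, giving (5)!/(3!·2!) = 10.

10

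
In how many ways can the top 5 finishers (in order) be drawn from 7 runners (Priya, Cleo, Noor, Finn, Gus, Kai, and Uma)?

2520

This is an ordered selection of 5 from 7: P(7,5).
That gives 7 × 6 × 5 × 4 × 3 = 2520.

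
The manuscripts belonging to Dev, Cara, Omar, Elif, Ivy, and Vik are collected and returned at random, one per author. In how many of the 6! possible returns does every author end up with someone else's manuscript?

265

Let Aᵢ be the assignments in which author i gets their own manuscript. We want the size of the complement of A₁∪…∪A_6.
By inclusion–exclusion this is Σ_{j=0}^{6} (−1)^j C(6,j)·(6−j)!.
Computing: 720 − 720 + 360 − 120 + 30 − 6 + 1 = 265.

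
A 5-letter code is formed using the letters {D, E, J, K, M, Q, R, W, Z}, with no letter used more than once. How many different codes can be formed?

Choose and order 5 of the 9 symbols: the first letter has 9 options, the next 8, and so on down to 5.
That product is 9 × 8 × 7 × 6 × 5 = 15120.

15120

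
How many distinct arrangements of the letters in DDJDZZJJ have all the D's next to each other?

Treat the 3 copies of D as a single block. The multiset to arrange is then {DDD, J, J, J, Z, Z}, 6 items in all.
That gives (6)!/(3!·2!) = 60 arrangements.

60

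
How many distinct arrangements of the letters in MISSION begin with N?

180

With the first slot taken by N, it remains to arrange the other 6 letters (MISSIO).
Those 6 letters have I appearing twice and S appearing twice, giving (6)!/(2!·2!) = 180.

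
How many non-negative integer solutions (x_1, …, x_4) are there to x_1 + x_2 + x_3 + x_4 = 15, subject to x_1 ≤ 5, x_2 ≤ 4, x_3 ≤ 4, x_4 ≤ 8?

Without the upper bounds there are C(18,3) = 816 ways to split 15 among 4 variables.
Subtract solutions that violate a single cap (substitute x_i' = x_i − (cap_i+1)): x_1 ≥ 6 gives C(12,3) = 220; x_2 ≥ 5 gives C(13,3) = 286; x_3 ≥ 5 gives C(13,3) = 286; x_4 ≥ 9 gives C(9,3) = 84. Together 876.
Add back pairs where two caps are both exceeded: 35 + 35 + 1 + 56 + 4 + 4 = 135.
By inclusion–exclusion the count is 816 − 876 + 135 = 75.

75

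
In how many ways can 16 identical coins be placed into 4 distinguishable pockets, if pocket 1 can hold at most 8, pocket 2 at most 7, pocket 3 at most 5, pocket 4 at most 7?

Ignoring the caps, the number of non-negative solutions to x_1+…+x_4 = 16 is C(19,3) = 969.
Subtract solutions that violate a single cap (substitute x_i' = x_i − (cap_i+1)): x_1 ≥ 9 gives C(10,3) = 120; x_2 ≥ 8 gives C(11,3) = 165; x_3 ≥ 6 gives C(13,3) = 286; x_4 ≥ 8 gives C(11,3) = 165. Together 736.
Add back pairs where two caps are both exceeded: 0 + 4 + 0 + 10 + 1 + 10 = 25.
By inclusion–exclusion the count is 969 − 736 + 25 = 258.

258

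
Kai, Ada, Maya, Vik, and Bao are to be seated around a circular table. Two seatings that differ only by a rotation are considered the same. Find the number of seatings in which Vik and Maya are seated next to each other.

Glue Vik and Maya into a block (2 internal orders). Seating 4 units around a circle gives (3)! arrangements.
So 2 × (3)! = 2 × 6 = 12.

12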